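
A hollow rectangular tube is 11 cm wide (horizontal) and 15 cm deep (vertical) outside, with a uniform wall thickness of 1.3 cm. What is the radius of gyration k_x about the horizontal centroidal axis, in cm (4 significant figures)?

Treat the section as a set of non-overlapping primitives; coordinates are from the bounding-box lower-left.
Outer rectangle: 11 × 15, A = 165 cm², y = 7.5 cm, Ī = 3093.75 cm⁴.
Inner void (subtracted): 8.4 × 12.4, A = 104.16 cm², y = 7.5 cm, Ī = 1334.64 cm⁴.
By symmetry the centroid is at mid-height, ȳ = 7.5 cm.
All pieces are centred on the horizontal centroidal axis, so I = ΣĪ (holes subtracted) = 1759.11 cm⁴.
Radius of gyration: k = √(I/A) = √(1759.11 / 60.84) = 5.37715 cm.

k_x ≈ 5.377 cm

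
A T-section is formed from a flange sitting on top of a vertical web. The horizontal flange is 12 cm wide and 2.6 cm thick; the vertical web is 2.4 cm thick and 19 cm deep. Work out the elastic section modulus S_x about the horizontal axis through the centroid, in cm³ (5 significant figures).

S_x ≈ 255.64 cm³

Decompose the section into non-overlapping parts with the origin at the bottom-left of its bounding rectangle.
Flange: 12 × 2.6, A = 31.2 cm², y = 20.3 cm, Ī = 17.576 cm⁴.
Web: 2.4 × 19, A = 45.6 cm², y = 9.5 cm, Ī = 1371.8 cm⁴.
Centroid: ȳ = ΣA·y / ΣA = 13.8875 cm.
Transfer each piece to the horizontal axis through the centroid using Ī + A·d² with d = y − 13.8875:
  flange: d = 6.4125 cm → contributes +1300.525 cm⁴
  web: d = -4.3875 cm → contributes +2249.607 cm⁴
Total I = 3550.132 cm⁴.
Extreme fibre distance c = 13.8875 cm; S = I/c = 255.6351 cm³.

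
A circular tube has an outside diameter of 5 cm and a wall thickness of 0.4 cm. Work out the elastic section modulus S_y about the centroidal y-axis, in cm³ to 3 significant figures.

Treat the section as a set of non-overlapping primitives; coordinates are from the bounding-box lower-left.
Outer circle: ⌀5, A = 19.635 cm², x = 2.5 cm, Ī = 30.68 cm⁴.
Bore (subtracted): ⌀4.2, A = 13.854 cm², x = 2.5 cm, Ī = 15.275 cm⁴.
By symmetry the centroid is at mid-width, x̄ = 2.5 cm.
All pieces are centred on the centroidal y-axis, so I = ΣĪ (holes subtracted) = 15.405 cm⁴.
Extreme fibre distance c = 2.5 cm; S = I/c = 6.162 cm³.

S_y ≈ 6.16 cm³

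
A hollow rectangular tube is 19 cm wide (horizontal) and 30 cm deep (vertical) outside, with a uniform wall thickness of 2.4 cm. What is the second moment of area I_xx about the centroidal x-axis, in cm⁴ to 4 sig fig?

I_xx ≈ 2.381 × 10⁴ cm⁴

Decompose the section into non-overlapping parts with the origin at the bottom-left of its bounding rectangle.
Outer rectangle: 19 × 30, A = 570 cm², y = 15 cm, Ī = 42 750 cm⁴.
Inner void (subtracted): 14.2 × 25.2, A = 357.84 cm², y = 15 cm, Ī = 18936.9 cm⁴.
By symmetry the centroid is at mid-height, ȳ = 15 cm.
All pieces are centred on the centroidal x-axis, so I = ΣĪ (holes subtracted) = 23813.1 cm⁴.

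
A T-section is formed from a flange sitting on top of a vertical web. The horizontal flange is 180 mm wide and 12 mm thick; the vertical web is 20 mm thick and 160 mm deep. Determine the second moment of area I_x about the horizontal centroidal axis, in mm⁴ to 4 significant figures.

Decompose the section into non-overlapping parts with the origin at the bottom-left of its bounding rectangle.
Flange: 180 × 12, A = 2 160 mm², y = 166 mm, Ī = 25 920 mm⁴.
Web: 20 × 160, A = 3 200 mm², y = 80 mm, Ī = 6 826 667 mm⁴.
Centroid: ȳ = ΣA·y / ΣA = 114.657 mm.
Transfer each piece to the horizontal centroidal axis using Ī + A·d² with d = y − 114.657:
  flange: d = 51.3433 mm → contributes +5 719 967 mm⁴
  web: d = -34.6567 mm → contributes +10 670 148 mm⁴
Total I = 16 390 115 mm⁴.

I_x ≈ 1.639 × 10⁷ mm⁴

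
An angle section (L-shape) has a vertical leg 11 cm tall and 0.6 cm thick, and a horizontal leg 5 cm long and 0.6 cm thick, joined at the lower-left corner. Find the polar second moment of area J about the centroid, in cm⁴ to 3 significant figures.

Treat the section as a set of non-overlapping primitives; coordinates are from the bounding-box lower-left.
Vertical leg: 0.6 × 11, A = 6.6 cm², y = 5.5 cm, Ī = 66.55 cm⁴.
Horizontal leg (remainder): 4.4 × 0.6, A = 2.64 cm², y = 0.3 cm, Ī = 0.0792 cm⁴.
Centroid: ȳ = ΣA·y / ΣA = 4.0143 cm.
Transfer each piece to the centroidal x-axis using Ī + A·d² with d = y − 4.0143:
  vertical leg: d = 1.4857 cm → contributes +81.118 cm⁴
  horizontal leg (remainder): d = -3.7143 cm → contributes +36.5 cm⁴
Total I = 117.62 cm⁴.
For the y-axis: x̄ = 1.0143 cm.
Repeating about the centroidal y-axis gives I_y = 16.243 cm⁴.
Polar second moment: J = I_x + I_y = 133.86 cm⁴.

J ≈ 134 cm⁴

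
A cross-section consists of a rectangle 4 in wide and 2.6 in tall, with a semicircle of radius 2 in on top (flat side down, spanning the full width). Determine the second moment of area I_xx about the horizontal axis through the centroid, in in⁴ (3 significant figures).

I_xx ≈ 25.7 in⁴

Decompose the section into non-overlapping parts with the origin at the bottom-left of its bounding rectangle.
Rectangular body: 4 × 2.6, A = 10.4 in², y = 1.3 in, Ī = 5.8587 in⁴.
Semicircular cap: semicircle r = 2, A = 6.2832 in², y = 3.4488 in, Ī = 1.7561 in⁴.
Centroid: ȳ = ΣA·y / ΣA = 2.1093 in.
Transfer each piece to the horizontal axis through the centroid using Ī + A·d² with d = y − 2.1093:
  rectangular body: d = -0.80929 in → contributes +12.67 in⁴
  semicircular cap: d = 1.3395 in → contributes +13.03 in⁴
Total I = 25.701 in⁴.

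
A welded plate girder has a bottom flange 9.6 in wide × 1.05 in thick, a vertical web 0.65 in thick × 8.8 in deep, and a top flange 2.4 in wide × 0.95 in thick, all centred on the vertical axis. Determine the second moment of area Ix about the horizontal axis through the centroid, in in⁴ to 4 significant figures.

Split into non-overlapping primitives; take the origin at the lower-left of the bounding box.
Bottom plate: 9.6 × 1.05, A = 10.08 in², y = 0.525 in, Ī = 0.9261 in⁴.
Web plate: 0.65 × 8.8, A = 5.72 in², y = 5.45 in, Ī = 36.9131 in⁴.
Top plate: 2.4 × 0.95, A = 2.28 in², y = 10.325 in, Ī = 0.171475 in⁴.
Centroid: ȳ = ΣA·y / ΣA = 3.31897 in.
Transfer each piece to the horizontal axis through the centroid using Ī + A·d² with d = y − 3.31897:
  bottom plate: d = -2.79397 in → contributes +79.6134 in⁴
  web plate: d = 2.13103 in → contributes +62.8892 in⁴
  top plate: d = 7.00603 in → contributes +112.084 in⁴
Total I = 254.587 in⁴.

Ix ≈ 254.6 in⁴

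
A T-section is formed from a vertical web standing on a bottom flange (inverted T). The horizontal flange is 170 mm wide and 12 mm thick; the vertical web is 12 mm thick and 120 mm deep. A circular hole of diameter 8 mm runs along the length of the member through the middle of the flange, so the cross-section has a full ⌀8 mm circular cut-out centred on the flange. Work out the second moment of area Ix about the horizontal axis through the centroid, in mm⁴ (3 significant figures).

Ix ≈ 5.39 × 10⁶ mm⁴

Decompose the section into non-overlapping parts with the origin at the bottom-left of its bounding rectangle.
Flange: 170 × 12, A = 2 040 mm², y = 6 mm, Ī = 24 480 mm⁴.
Web: 12 × 120, A = 1 440 mm², y = 72 mm, Ī = 1 728 000 mm⁴.
Hole (subtracted): ⌀8, A = 50.265 mm², y = 6 mm, Ī = 201.06 mm⁴.
Centroid: ȳ = ΣA·y / ΣA = 33.711 mm.
Transfer each piece to the horizontal axis through the centroid using Ī + A·d² with d = y − 33.711:
  flange: d = -27.711 mm → contributes +1 590 950 mm⁴
  web: d = 38.289 mm → contributes +3 839 153 mm⁴
  hole: d = -27.711 mm → contributes −38 799 mm⁴
Total I = 5 391 304 mm⁴.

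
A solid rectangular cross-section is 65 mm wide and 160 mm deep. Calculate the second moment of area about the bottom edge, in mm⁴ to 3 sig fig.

I_base ≈ 8.87 × 10⁷ mm⁴

The section: 65 × 160, A = 10 400 mm², y = 80 mm, Ī = 22 186 667 mm⁴.
Transfer it to a horizontal axis along the bottom face using Ī + A·d² with d = y − 0:
  the section: d = 80 mm → contributes +88 746 667 mm⁴
Total I = 88 746 667 mm⁴.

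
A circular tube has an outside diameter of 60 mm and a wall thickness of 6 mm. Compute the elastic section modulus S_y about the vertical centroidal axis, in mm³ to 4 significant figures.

Break the section into simple shapes (no overlaps), measuring from the bottom-left corner of the bounding box.
Outer circle: ⌀60, A = 2827.43 mm², x = 30 mm, Ī = 636 173 mm⁴.
Bore (subtracted): ⌀48, A = 1809.56 mm², x = 30 mm, Ī = 260 576 mm⁴.
By symmetry the centroid is at mid-width, x̄ = 30 mm.
All pieces are centred on the vertical centroidal axis, so I = ΣĪ (holes subtracted) = 375 596 mm⁴.
Extreme fibre distance c = 30 mm; S = I/c = 12519.9 mm³.

S_y ≈ 1.252 × 10⁴ mm³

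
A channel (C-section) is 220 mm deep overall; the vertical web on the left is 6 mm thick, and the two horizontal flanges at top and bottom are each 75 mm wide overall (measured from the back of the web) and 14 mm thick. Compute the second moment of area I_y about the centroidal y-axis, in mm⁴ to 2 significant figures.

Break the section into simple shapes (no overlaps), measuring from the bottom-left corner of the bounding box.
Web: 6 × 220, A = 1 320 mm², x = 3 mm, Ī = 3 960 mm⁴.
Top flange (beyond web): 69 × 14, A = 966 mm², x = 40.5 mm, Ī = 383 261 mm⁴.
Bottom flange (beyond web): 69 × 14, A = 966 mm², x = 40.5 mm, Ī = 383 261 mm⁴.
Centroid: x̄ = ΣA·x / ΣA = 25.28 mm.
Transfer each piece to the centroidal y-axis using Ī + A·d² with d = x − 25.28:
  web: d = -22.28 mm → contributes +659 123 mm⁴
  top flange (beyond web): d = 15.22 mm → contributes +607 074 mm⁴
  bottom flange (beyond web): d = 15.22 mm → contributes +607 074 mm⁴
Total I = 1 873 272 mm⁴.

I_y ≈ 1.9 × 10⁶ mm⁴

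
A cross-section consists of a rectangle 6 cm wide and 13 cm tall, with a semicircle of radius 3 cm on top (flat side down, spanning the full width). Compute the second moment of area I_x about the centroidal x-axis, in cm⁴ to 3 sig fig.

Treat the section as a set of non-overlapping primitives; coordinates are from the bounding-box lower-left.
Rectangular body: 6 × 13, A = 78 cm², y = 6.5 cm, Ī = 1098.5 cm⁴.
Semicircular cap: semicircle r = 3, A = 14.137 cm², y = 14.273 cm, Ī = 8.8903 cm⁴.
Centroid: ȳ = ΣA·y / ΣA = 7.6927 cm.
Transfer each piece to the centroidal x-axis using Ī + A·d² with d = y − 7.6927:
  rectangular body: d = -1.1927 cm → contributes +1209.5 cm⁴
  semicircular cap: d = 6.5805 cm → contributes +621.08 cm⁴
Total I = 1830.5 cm⁴.

I_x ≈ 1830 cm⁴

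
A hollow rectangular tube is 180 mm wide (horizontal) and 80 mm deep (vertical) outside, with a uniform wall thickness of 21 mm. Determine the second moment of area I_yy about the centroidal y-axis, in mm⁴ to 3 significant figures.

Decompose the section into non-overlapping parts with the origin at the bottom-left of its bounding rectangle.
Outer rectangle: 180 × 80, A = 14 400 mm², x = 90 mm, Ī = 38 880 000 mm⁴.
Inner void (subtracted): 138 × 38, A = 5 244 mm², x = 90 mm, Ī = 8 322 228 mm⁴.
By symmetry the centroid is at mid-width, x̄ = 90 mm.
All pieces are centred on the centroidal y-axis, so I = ΣĪ (holes subtracted) = 30 557 772 mm⁴.

I_yy ≈ 3.06 × 10⁷ mm⁴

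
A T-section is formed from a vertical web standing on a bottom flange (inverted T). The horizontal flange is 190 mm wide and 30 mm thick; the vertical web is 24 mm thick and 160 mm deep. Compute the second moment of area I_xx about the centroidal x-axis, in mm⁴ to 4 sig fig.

I_xx ≈ 2.933 × 10⁷ mm⁴

Split into non-overlapping primitives; take the origin at the lower-left of the bounding box.
Flange: 190 × 30, A = 5 700 mm², y = 15 mm, Ī = 427 500 mm⁴.
Web: 24 × 160, A = 3 840 mm², y = 110 mm, Ī = 8 192 000 mm⁴.
Centroid: ȳ = ΣA·y / ΣA = 53.239 mm.
Transfer each piece to the centroidal x-axis using Ī + A·d² with d = y − 53.239:
  flange: d = -38.239 mm → contributes +8 762 158 mm⁴
  web: d = 56.761 mm → contributes +20 563 757 mm⁴
Total I = 29 325 915 mm⁴.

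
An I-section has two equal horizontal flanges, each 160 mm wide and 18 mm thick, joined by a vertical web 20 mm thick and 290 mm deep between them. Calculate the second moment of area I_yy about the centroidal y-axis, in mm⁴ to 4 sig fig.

Split into non-overlapping primitives; take the origin at the lower-left of the bounding box.
Bottom flange: 160 × 18, A = 2 880 mm², x = 80 mm, Ī = 6 144 000 mm⁴.
Web: 20 × 290, A = 5 800 mm², x = 80 mm, Ī = 193 333 mm⁴.
Top flange: 160 × 18, A = 2 880 mm², x = 80 mm, Ī = 6 144 000 mm⁴.
By symmetry the centroid is at mid-width, x̄ = 80 mm.
All pieces are centred on the centroidal y-axis, so I = ΣĪ = 12 481 333 mm⁴.

I_yy ≈ 1.248 × 10⁷ mm⁴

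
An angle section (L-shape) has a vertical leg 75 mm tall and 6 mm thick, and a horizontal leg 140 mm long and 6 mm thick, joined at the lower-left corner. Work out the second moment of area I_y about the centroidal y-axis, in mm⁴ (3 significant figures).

Treat the section as a set of non-overlapping primitives; coordinates are from the bounding-box lower-left.
Vertical leg: 6 × 75, A = 450 mm², x = 3 mm, Ī = 1 350 mm⁴.
Horizontal leg (remainder): 134 × 6, A = 804 mm², x = 73 mm, Ī = 1 203 052 mm⁴.
Centroid: x̄ = ΣA·x / ΣA = 47.88 mm.
Transfer each piece to the centroidal y-axis using Ī + A·d² with d = x − 47.88:
  vertical leg: d = -44.88 mm → contributes +907 762 mm⁴
  horizontal leg (remainder): d = 25.12 mm → contributes +1 710 372 mm⁴
Total I = 2 618 134 mm⁴.

I_y ≈ 2.62 × 10⁶ mm⁴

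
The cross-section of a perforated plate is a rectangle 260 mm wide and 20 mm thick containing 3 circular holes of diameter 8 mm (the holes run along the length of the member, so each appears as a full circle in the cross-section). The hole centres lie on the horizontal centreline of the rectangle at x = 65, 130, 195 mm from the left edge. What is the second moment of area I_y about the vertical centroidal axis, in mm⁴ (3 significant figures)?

I_y ≈ 2.89 × 10⁷ mm⁴

Split into non-overlapping primitives; take the origin at the lower-left of the bounding box.
Plate: 260 × 20, A = 5 200 mm², x = 130 mm, Ī = 29 293 333 mm⁴.
Hole 1 (subtracted): ⌀8, A = 50.265 mm², x = 65 mm, Ī = 201.06 mm⁴.
Hole 2 (subtracted): ⌀8, A = 50.265 mm², x = 130 mm, Ī = 201.06 mm⁴.
Hole 3 (subtracted): ⌀8, A = 50.265 mm², x = 195 mm, Ī = 201.06 mm⁴.
By symmetry the centroid is at mid-width, x̄ = 130 mm.
Transfer each piece to the vertical centroidal axis using Ī + A·d² with d = x − 130:
  plate: d = 0 mm → contributes +29 293 333 mm⁴
  hole 1: d = -65 mm → contributes −212 573 mm⁴
  hole 2: d = 0 mm → contributes −201.06 mm⁴
  hole 3: d = 65 mm → contributes −212 573 mm⁴
Total I = 28 867 987 mm⁴.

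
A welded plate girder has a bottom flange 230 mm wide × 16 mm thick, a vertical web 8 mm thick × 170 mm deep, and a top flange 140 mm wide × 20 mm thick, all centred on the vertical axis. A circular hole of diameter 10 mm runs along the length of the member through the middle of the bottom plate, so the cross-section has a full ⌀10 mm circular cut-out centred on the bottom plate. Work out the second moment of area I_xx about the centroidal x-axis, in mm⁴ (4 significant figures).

Decompose the section into non-overlapping parts with the origin at the bottom-left of its bounding rectangle.
Bottom plate: 230 × 16, A = 3 680 mm², y = 8 mm, Ī = 78506.7 mm⁴.
Web plate: 8 × 170, A = 1 360 mm², y = 101 mm, Ī = 3 275 333 mm⁴.
Top plate: 140 × 20, A = 2 800 mm², y = 196 mm, Ī = 93333.3 mm⁴.
Hole (subtracted): ⌀10, A = 78.5398 mm², y = 8 mm, Ī = 490.874 mm⁴.
Centroid: ȳ = ΣA·y / ΣA = 92.1182 mm.
Transfer each piece to the centroidal x-axis using Ī + A·d² with d = y − 92.1182:
  bottom plate: d = -84.1182 mm → contributes +26 117 709 mm⁴
  web plate: d = 8.88181 mm → contributes +3 382 619 mm⁴
  top plate: d = 103.882 mm → contributes +30 309 337 mm⁴
  hole: d = -84.1182 mm → contributes −556 228 mm⁴
Total I = 59 253 437 mm⁴.

I_xx ≈ 5.925 × 10⁷ mm⁴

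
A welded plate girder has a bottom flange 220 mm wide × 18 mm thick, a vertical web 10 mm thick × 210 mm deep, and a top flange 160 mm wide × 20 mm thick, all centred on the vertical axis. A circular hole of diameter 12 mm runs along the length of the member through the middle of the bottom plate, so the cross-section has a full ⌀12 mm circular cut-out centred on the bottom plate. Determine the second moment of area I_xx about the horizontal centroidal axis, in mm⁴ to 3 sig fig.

Split into non-overlapping primitives; take the origin at the lower-left of the bounding box.
Bottom plate: 220 × 18, A = 3 960 mm², y = 9 mm, Ī = 106 920 mm⁴.
Web plate: 10 × 210, A = 2 100 mm², y = 123 mm, Ī = 7 717 500 mm⁴.
Top plate: 160 × 20, A = 3 200 mm², y = 238 mm, Ī = 106 667 mm⁴.
Hole (subtracted): ⌀12, A = 113.1 mm², y = 9 mm, Ī = 1017.9 mm⁴.
Centroid: ȳ = ΣA·y / ΣA = 115.29 mm.
Transfer each piece to the horizontal centroidal axis using Ī + A·d² with d = y − 115.29:
  bottom plate: d = -106.29 mm → contributes +44 843 039 mm⁴
  web plate: d = 7.7127 mm → contributes +7 842 419 mm⁴
  top plate: d = 122.71 mm → contributes +48 293 533 mm⁴
  hole: d = -106.29 mm → contributes −1 278 678 mm⁴
Total I = 99 700 312 mm⁴.

I_xx ≈ 9.97 × 10⁷ mm⁴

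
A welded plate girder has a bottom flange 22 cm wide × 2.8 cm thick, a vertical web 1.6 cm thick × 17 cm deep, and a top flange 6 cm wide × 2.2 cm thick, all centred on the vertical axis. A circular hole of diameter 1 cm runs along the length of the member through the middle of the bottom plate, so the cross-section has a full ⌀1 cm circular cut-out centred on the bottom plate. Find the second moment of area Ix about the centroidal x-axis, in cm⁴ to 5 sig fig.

Decompose the section into non-overlapping parts with the origin at the bottom-left of its bounding rectangle.
Bottom plate: 22 × 2.8, A = 61.6 cm², y = 1.4 cm, Ī = 40.24533 cm⁴.
Web plate: 1.6 × 17, A = 27.2 cm², y = 11.3 cm, Ī = 655.0667 cm⁴.
Top plate: 6 × 2.2, A = 13.2 cm², y = 20.9 cm, Ī = 5.324 cm⁴.
Hole (subtracted): ⌀1, A = 0.7853982 cm², y = 1.4 cm, Ī = 0.04908739 cm⁴.
Centroid: ȳ = ΣA·y / ΣA = 6.603597 cm.
Transfer each piece to the centroidal x-axis using Ī + A·d² with d = y − 6.603597:
  bottom plate: d = -5.203597 cm → contributes +1708.215 cm⁴
  web plate: d = 4.696403 cm → contributes +1254.995 cm⁴
  top plate: d = 14.2964 cm → contributes +2703.234 cm⁴
  hole: d = -5.203597 cm → contributes −21.31564 cm⁴
Total I = 5645.128 cm⁴.

Ix ≈ 5645.1 cm⁴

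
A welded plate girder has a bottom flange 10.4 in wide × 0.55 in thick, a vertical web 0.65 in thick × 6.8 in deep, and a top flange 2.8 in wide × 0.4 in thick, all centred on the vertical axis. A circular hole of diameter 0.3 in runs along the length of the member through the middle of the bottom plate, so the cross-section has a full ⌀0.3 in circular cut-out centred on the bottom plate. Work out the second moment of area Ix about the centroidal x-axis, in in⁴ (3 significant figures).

Break the section into simple shapes (no overlaps), measuring from the bottom-left corner of the bounding box.
Bottom plate: 10.4 × 0.55, A = 5.72 in², y = 0.275 in, Ī = 0.14419 in⁴.
Web plate: 0.65 × 6.8, A = 4.42 in², y = 3.95 in, Ī = 17.032 in⁴.
Top plate: 2.8 × 0.4, A = 1.12 in², y = 7.55 in, Ī = 0.014933 in⁴.
Hole (subtracted): ⌀0.3, A = 0.070686 in², y = 0.275 in, Ī = 0.00039761 in⁴.
Centroid: ȳ = ΣA·y / ΣA = 2.4549 in.
Transfer each piece to the centroidal x-axis using Ī + A·d² with d = y − 2.4549:
  bottom plate: d = -2.1799 in → contributes +27.325 in⁴
  web plate: d = 1.4951 in → contributes +26.912 in⁴
  top plate: d = 5.0951 in → contributes +29.09 in⁴
  hole: d = -2.1799 in → contributes −0.33629 in⁴
Total I = 82.991 in⁴.

Ix ≈ 83.0 in⁴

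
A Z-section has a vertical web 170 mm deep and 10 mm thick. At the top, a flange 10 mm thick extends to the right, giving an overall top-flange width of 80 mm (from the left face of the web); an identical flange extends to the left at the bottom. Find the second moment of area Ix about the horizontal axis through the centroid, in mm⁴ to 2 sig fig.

Break the section into simple shapes (no overlaps), measuring from the bottom-left corner of the bounding box.
Web: 10 × 170, A = 1 700 mm², y = 85 mm, Ī = 4 094 167 mm⁴.
Top flange (beyond web): 70 × 10, A = 700 mm², y = 165 mm, Ī = 5 833 mm⁴.
Bottom flange (beyond web): 70 × 10, A = 700 mm², y = 5 mm, Ī = 5 833 mm⁴.
Centroid: ȳ = ΣA·y / ΣA = 85 mm.
Transfer each piece to the horizontal axis through the centroid using Ī + A·d² with d = y − 85:
  web: d = 0 mm → contributes +4 094 167 mm⁴
  top flange (beyond web): d = 80 mm → contributes +4 485 833 mm⁴
  bottom flange (beyond web): d = -80 mm → contributes +4 485 833 mm⁴
Total I = 13 065 833 mm⁴.

Ix ≈ 1.3 × 10⁷ mm⁴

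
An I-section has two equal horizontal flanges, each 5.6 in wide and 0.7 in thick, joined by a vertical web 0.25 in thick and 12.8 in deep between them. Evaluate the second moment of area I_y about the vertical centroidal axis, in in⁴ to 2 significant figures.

Split into non-overlapping primitives; take the origin at the lower-left of the bounding box.
Bottom flange: 5.6 × 0.7, A = 3.92 in², x = 2.8 in, Ī = 10.24 in⁴.
Web: 0.25 × 12.8, A = 3.2 in², x = 2.8 in, Ī = 0.01667 in⁴.
Top flange: 5.6 × 0.7, A = 3.92 in², x = 2.8 in, Ī = 10.24 in⁴.
By symmetry the centroid is at mid-width, x̄ = 2.8 in.
All pieces are centred on the vertical centroidal axis, so I = ΣĪ = 20.51 in⁴.

I_y ≈ 21 in⁴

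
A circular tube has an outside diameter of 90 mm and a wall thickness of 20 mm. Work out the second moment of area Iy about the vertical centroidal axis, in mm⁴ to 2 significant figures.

Decompose the section into non-overlapping parts with the origin at the bottom-left of its bounding rectangle.
Outer circle: ⌀90, A = 6 362 mm², x = 45 mm, Ī = 3 220 623 mm⁴.
Bore (subtracted): ⌀50, A = 1 963 mm², x = 45 mm, Ī = 306 796 mm⁴.
By symmetry the centroid is at mid-width, x̄ = 45 mm.
All pieces are centred on the vertical centroidal axis, so I = ΣĪ (holes subtracted) = 2 913 827 mm⁴.

Iy ≈ 2.9 × 10⁶ mm⁴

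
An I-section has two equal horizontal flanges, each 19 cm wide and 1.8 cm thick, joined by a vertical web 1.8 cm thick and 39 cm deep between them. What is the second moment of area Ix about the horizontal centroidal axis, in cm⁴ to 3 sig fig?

Ix ≈ 3.74 × 10⁴ cm⁴

Decompose the section into non-overlapping parts with the origin at the bottom-left of its bounding rectangle.
Bottom flange: 19 × 1.8, A = 34.2 cm², y = 0.9 cm, Ī = 9.234 cm⁴.
Web: 1.8 × 39, A = 70.2 cm², y = 21.3 cm, Ī = 8897.9 cm⁴.
Top flange: 19 × 1.8, A = 34.2 cm², y = 41.7 cm, Ī = 9.234 cm⁴.
By symmetry the centroid is at mid-height, ȳ = 21.3 cm.
Transfer each piece to the horizontal centroidal axis using Ī + A·d² with d = y − 21.3:
  bottom flange: d = -20.4 cm → contributes +14 242 cm⁴
  web: d = 0 cm → contributes +8897.9 cm⁴
  top flange: d = 20.4 cm → contributes +14 242 cm⁴
Total I = 37 382 cm⁴.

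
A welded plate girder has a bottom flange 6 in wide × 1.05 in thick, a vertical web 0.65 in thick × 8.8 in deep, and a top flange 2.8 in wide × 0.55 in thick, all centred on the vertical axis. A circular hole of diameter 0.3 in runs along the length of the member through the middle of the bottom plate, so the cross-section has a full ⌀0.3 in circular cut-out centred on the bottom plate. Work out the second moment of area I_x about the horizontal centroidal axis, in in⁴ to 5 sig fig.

Decompose the section into non-overlapping parts with the origin at the bottom-left of its bounding rectangle.
Bottom plate: 6 × 1.05, A = 6.3 in², y = 0.525 in, Ī = 0.5788125 in⁴.
Web plate: 0.65 × 8.8, A = 5.72 in², y = 5.45 in, Ī = 36.91307 in⁴.
Top plate: 2.8 × 0.55, A = 1.54 in², y = 10.125 in, Ī = 0.03882083 in⁴.
Hole (subtracted): ⌀0.3, A = 0.07068583 in², y = 0.525 in, Ī = 0.0003976078 in⁴.
Centroid: ȳ = ΣA·y / ΣA = 3.709372 in.
Transfer each piece to the horizontal centroidal axis using Ī + A·d² with d = y − 3.709372:
  bottom plate: d = -3.184372 in → contributes +64.46225 in⁴
  web plate: d = 1.740628 in → contributes +54.24343 in⁴
  top plate: d = 6.415628 in → contributes +63.42565 in⁴
  hole: d = -3.184372 in → contributes −0.7171681 in⁴
Total I = 181.4142 in⁴.

I_x ≈ 181.41 in⁴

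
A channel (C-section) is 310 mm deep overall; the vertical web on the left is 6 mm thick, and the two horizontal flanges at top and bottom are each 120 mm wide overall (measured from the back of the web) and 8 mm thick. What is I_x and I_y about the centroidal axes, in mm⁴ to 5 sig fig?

Decompose the section into non-overlapping parts with the origin at the bottom-left of its bounding rectangle.
Web: 6 × 310, A = 1 860 mm², y = 155 mm, Ī = 14 895 500 mm⁴.
Top flange (beyond web): 114 × 8, A = 912 mm², y = 306 mm, Ī = 4 864 mm⁴.
Bottom flange (beyond web): 114 × 8, A = 912 mm², y = 4 mm, Ī = 4 864 mm⁴.
By symmetry the centroid is at mid-height, ȳ = 155 mm.
Transfer each piece to the centroidal x-axis using Ī + A·d² with d = y − 155:
  web: d = 0 mm → contributes +14 895 500 mm⁴
  top flange (beyond web): d = 151 mm → contributes +20 799 376 mm⁴
  bottom flange (beyond web): d = -151 mm → contributes +20 799 376 mm⁴
Total I = 56 494 252 mm⁴.
For the y-axis: x̄ = 32.70684 mm.
Repeating about the centroidal y-axis gives I_y = 5 296 255 mm⁴.

I_x ≈ 5.6494 × 10⁷ mm⁴, I_y ≈ 5.2963 × 10⁶ mm⁴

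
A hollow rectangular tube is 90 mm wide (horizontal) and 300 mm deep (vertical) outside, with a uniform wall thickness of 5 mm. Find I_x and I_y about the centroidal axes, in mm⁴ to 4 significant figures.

I_x ≈ 3.991 × 10⁷ mm⁴, I_y ≈ 5.852 × 10⁶ mm⁴

Decompose the section into non-overlapping parts with the origin at the bottom-left of its bounding rectangle.
Outer rectangle: 90 × 300, A = 27 000 mm², y = 150 mm, Ī = 202 500 000 mm⁴.
Inner void (subtracted): 80 × 290, A = 23 200 mm², y = 150 mm, Ī = 162 593 333 mm⁴.
By symmetry the centroid is at mid-height, ȳ = 150 mm.
All pieces are centred on the centroidal x-axis, so I = ΣĪ (holes subtracted) = 39 906 667 mm⁴.
Repeating about the centroidal y-axis gives I_y = 5 851 667 mm⁴.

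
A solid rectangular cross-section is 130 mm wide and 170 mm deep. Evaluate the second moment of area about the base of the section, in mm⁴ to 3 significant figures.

I_base ≈ 2.13 × 10⁸ mm⁴

The section: 130 × 170, A = 22 100 mm², y = 85 mm, Ī = 53 224 167 mm⁴.
Transfer it to the base of the section using Ī + A·d² with d = y − 0:
  the section: d = 85 mm → contributes +212 896 667 mm⁴
Total I = 212 896 667 mm⁴.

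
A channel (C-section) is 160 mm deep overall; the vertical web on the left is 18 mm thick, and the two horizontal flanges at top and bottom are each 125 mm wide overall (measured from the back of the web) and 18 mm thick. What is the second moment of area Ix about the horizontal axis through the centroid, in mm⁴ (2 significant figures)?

Split into non-overlapping primitives; take the origin at the lower-left of the bounding box.
Web: 18 × 160, A = 2 880 mm², y = 80 mm, Ī = 6 144 000 mm⁴.
Top flange (beyond web): 107 × 18, A = 1 926 mm², y = 151 mm, Ī = 52 002 mm⁴.
Bottom flange (beyond web): 107 × 18, A = 1 926 mm², y = 9 mm, Ī = 52 002 mm⁴.
By symmetry the centroid is at mid-height, ȳ = 80 mm.
Transfer each piece to the horizontal axis through the centroid using Ī + A·d² with d = y − 80:
  web: d = 0 mm → contributes +6 144 000 mm⁴
  top flange (beyond web): d = 71 mm → contributes +9 760 968 mm⁴
  bottom flange (beyond web): d = -71 mm → contributes +9 760 968 mm⁴
Total I = 25 665 936 mm⁴.

Ix ≈ 2.6 × 10⁷ mm⁴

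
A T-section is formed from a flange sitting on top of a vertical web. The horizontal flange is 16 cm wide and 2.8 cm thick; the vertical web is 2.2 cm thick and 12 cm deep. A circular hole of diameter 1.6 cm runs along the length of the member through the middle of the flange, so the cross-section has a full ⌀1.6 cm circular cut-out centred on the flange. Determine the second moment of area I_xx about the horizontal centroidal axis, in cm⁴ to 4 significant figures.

Break the section into simple shapes (no overlaps), measuring from the bottom-left corner of the bounding box.
Flange: 16 × 2.8, A = 44.8 cm², y = 13.4 cm, Ī = 29.2693 cm⁴.
Web: 2.2 × 12, A = 26.4 cm², y = 6 cm, Ī = 316.8 cm⁴.
Hole (subtracted): ⌀1.6, A = 2.01062 cm², y = 13.4 cm, Ī = 0.321699 cm⁴.
Centroid: ȳ = ΣA·y / ΣA = 10.5764 cm.
Transfer each piece to the horizontal centroidal axis using Ī + A·d² with d = y − 10.5764:
  flange: d = 2.82355 cm → contributes +386.436 cm⁴
  web: d = -4.57645 cm → contributes +869.718 cm⁴
  hole: d = 2.82355 cm → contributes −16.3513 cm⁴
Total I = 1239.8 cm⁴.

I_xx ≈ 1240 cm⁴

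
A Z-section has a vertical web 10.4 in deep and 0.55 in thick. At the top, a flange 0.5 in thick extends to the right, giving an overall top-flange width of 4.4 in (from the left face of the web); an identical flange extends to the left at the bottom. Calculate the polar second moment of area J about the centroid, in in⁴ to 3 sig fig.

J ≈ 170 in⁴

Decompose the section into non-overlapping parts with the origin at the bottom-left of its bounding rectangle.
Web: 0.55 × 10.4, A = 5.72 in², y = 5.2 in, Ī = 51.556 in⁴.
Top flange (beyond web): 3.85 × 0.5, A = 1.925 in², y = 10.15 in, Ī = 0.040104 in⁴.
Bottom flange (beyond web): 3.85 × 0.5, A = 1.925 in², y = 0.25 in, Ī = 0.040104 in⁴.
Centroid: ȳ = ΣA·y / ΣA = 5.2 in.
Transfer each piece to the centroidal x-axis using Ī + A·d² with d = y − 5.2:
  web: d = 0 in → contributes +51.556 in⁴
  top flange (beyond web): d = 4.95 in → contributes +47.207 in⁴
  bottom flange (beyond web): d = -4.95 in → contributes +47.207 in⁴
Total I = 145.97 in⁴.
For the y-axis: x̄ = 4.125 in.
Repeating about the centroidal y-axis gives I_y = 23.534 in⁴.
Polar second moment: J = I_x + I_y = 169.5 in⁴.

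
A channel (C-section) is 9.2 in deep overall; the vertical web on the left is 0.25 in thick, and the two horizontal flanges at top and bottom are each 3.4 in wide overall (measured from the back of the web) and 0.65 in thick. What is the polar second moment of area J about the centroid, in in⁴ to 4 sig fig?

J ≈ 98.86 in⁴

Treat the section as a set of non-overlapping primitives; coordinates are from the bounding-box lower-left.
Web: 0.25 × 9.2, A = 2.3 in², y = 4.6 in, Ī = 16.2227 in⁴.
Top flange (beyond web): 3.15 × 0.65, A = 2.0475 in², y = 8.875 in, Ī = 0.0720891 in⁴.
Bottom flange (beyond web): 3.15 × 0.65, A = 2.0475 in², y = 0.325 in, Ī = 0.0720891 in⁴.
By symmetry the centroid is at mid-height, ȳ = 4.6 in.
Transfer each piece to the centroidal x-axis using Ī + A·d² with d = y − 4.6:
  web: d = 0 in → contributes +16.2227 in⁴
  top flange (beyond web): d = 4.275 in → contributes +37.4914 in⁴
  bottom flange (beyond web): d = -4.275 in → contributes +37.4914 in⁴
Total I = 91.2055 in⁴.
For the y-axis: x̄ = 1.21358 in.
Repeating about the centroidal y-axis gives I_y = 7.6544 in⁴.
Polar second moment: J = I_x + I_y = 98.8599 in⁴.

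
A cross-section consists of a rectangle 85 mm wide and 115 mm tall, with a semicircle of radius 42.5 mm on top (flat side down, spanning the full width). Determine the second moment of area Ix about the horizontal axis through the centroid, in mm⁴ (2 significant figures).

Ix ≈ 2.4 × 10⁷ mm⁴

Break the section into simple shapes (no overlaps), measuring from the bottom-left corner of the bounding box.
Rectangular body: 85 × 115, A = 9 775 mm², y = 57.5 mm, Ī = 10 772 865 mm⁴.
Semicircular cap: semicircle r = 42.5, A = 2 837 mm², y = 133 mm, Ī = 358 086 mm⁴.
Centroid: ȳ = ΣA·y / ΣA = 74.49 mm.
Transfer each piece to the horizontal axis through the centroid using Ī + A·d² with d = y − 74.49:
  rectangular body: d = -16.99 mm → contributes +13 595 488 mm⁴
  semicircular cap: d = 58.54 mm → contributes +10 082 691 mm⁴
Total I = 23 678 180 mm⁴.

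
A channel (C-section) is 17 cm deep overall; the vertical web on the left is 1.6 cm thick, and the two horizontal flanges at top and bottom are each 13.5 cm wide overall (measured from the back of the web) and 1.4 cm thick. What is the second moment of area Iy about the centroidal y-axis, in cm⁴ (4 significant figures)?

Treat the section as a set of non-overlapping primitives; coordinates are from the bounding-box lower-left.
Web: 1.6 × 17, A = 27.2 cm², x = 0.8 cm, Ī = 5.80267 cm⁴.
Top flange (beyond web): 11.9 × 1.4, A = 16.66 cm², x = 7.55 cm, Ī = 196.602 cm⁴.
Bottom flange (beyond web): 11.9 × 1.4, A = 16.66 cm², x = 7.55 cm, Ī = 196.602 cm⁴.
Centroid: x̄ = ΣA·x / ΣA = 4.51629 cm.
Transfer each piece to the centroidal y-axis using Ī + A·d² with d = x − 4.51629:
  web: d = -3.71629 cm → contributes +381.457 cm⁴
  top flange (beyond web): d = 3.03371 cm → contributes +349.93 cm⁴
  bottom flange (beyond web): d = 3.03371 cm → contributes +349.93 cm⁴
Total I = 1081.32 cm⁴.

Iy ≈ 1081 cm⁴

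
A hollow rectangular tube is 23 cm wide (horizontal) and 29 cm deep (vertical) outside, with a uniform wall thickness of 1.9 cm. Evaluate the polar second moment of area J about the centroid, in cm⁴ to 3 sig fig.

Treat the section as a set of non-overlapping primitives; coordinates are from the bounding-box lower-left.
Outer rectangle: 23 × 29, A = 667 cm², y = 14.5 cm, Ī = 46 746 cm⁴.
Inner void (subtracted): 19.2 × 25.2, A = 483.84 cm², y = 14.5 cm, Ī = 25 605 cm⁴.
By symmetry the centroid is at mid-height, ȳ = 14.5 cm.
All pieces are centred on the centroidal x-axis, so I = ΣĪ (holes subtracted) = 21 141 cm⁴.
Repeating about the centroidal y-axis gives I_y = 14 540 cm⁴.
Polar second moment: J = I_x + I_y = 35 681 cm⁴.

J ≈ 3.57 × 10⁴ cm⁴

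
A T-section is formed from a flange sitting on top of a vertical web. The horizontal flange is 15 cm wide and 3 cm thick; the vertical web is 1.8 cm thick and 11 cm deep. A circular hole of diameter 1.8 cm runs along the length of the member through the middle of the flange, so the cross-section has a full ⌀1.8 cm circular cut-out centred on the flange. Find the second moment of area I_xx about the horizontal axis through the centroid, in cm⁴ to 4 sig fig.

I_xx ≈ 894.5 cm⁴

Treat the section as a set of non-overlapping primitives; coordinates are from the bounding-box lower-left.
Flange: 15 × 3, A = 45 cm², y = 12.5 cm, Ī = 33.75 cm⁴.
Web: 1.8 × 11, A = 19.8 cm², y = 5.5 cm, Ī = 199.65 cm⁴.
Hole (subtracted): ⌀1.8, A = 2.54469 cm², y = 12.5 cm, Ī = 0.5153 cm⁴.
Centroid: ȳ = ΣA·y / ΣA = 10.2737 cm.
Transfer each piece to the horizontal axis through the centroid using Ī + A·d² with d = y − 10.2737:
  flange: d = 2.22632 cm → contributes +256.792 cm⁴
  web: d = -4.77368 cm → contributes +650.854 cm⁴
  hole: d = 2.22632 cm → contributes −13.128 cm⁴
Total I = 894.517 cm⁴.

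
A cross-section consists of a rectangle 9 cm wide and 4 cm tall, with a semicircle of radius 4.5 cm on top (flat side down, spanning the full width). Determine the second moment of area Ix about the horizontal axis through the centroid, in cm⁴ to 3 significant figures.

Ix ≈ 351 cm⁴

Break the section into simple shapes (no overlaps), measuring from the bottom-left corner of the bounding box.
Rectangular body: 9 × 4, A = 36 cm², y = 2 cm, Ī = 48 cm⁴.
Semicircular cap: semicircle r = 4.5, A = 31.809 cm², y = 5.9099 cm, Ī = 45.007 cm⁴.
Centroid: ȳ = ΣA·y / ΣA = 3.8341 cm.
Transfer each piece to the horizontal axis through the centroid using Ī + A·d² with d = y − 3.8341:
  rectangular body: d = -1.8341 cm → contributes +169.1 cm⁴
  semicircular cap: d = 2.0758 cm → contributes +182.06 cm⁴
Total I = 351.16 cm⁴.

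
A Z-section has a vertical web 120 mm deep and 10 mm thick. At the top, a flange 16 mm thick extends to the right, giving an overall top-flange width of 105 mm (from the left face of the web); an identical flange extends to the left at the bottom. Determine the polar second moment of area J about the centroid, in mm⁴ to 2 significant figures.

J ≈ 2.0 × 10⁷ mm⁴

Split into non-overlapping primitives; take the origin at the lower-left of the bounding box.
Web: 10 × 120, A = 1 200 mm², y = 60 mm, Ī = 1 440 000 mm⁴.
Top flange (beyond web): 95 × 16, A = 1 520 mm², y = 112 mm, Ī = 32 427 mm⁴.
Bottom flange (beyond web): 95 × 16, A = 1 520 mm², y = 8 mm, Ī = 32 427 mm⁴.
Centroid: ȳ = ΣA·y / ΣA = 60 mm.
Transfer each piece to the centroidal x-axis using Ī + A·d² with d = y − 60:
  web: d = 0 mm → contributes +1 440 000 mm⁴
  top flange (beyond web): d = 52 mm → contributes +4 142 507 mm⁴
  bottom flange (beyond web): d = -52 mm → contributes +4 142 507 mm⁴
Total I = 9 725 013 mm⁴.
For the y-axis: x̄ = 100 mm.
Repeating about the centroidal y-axis gives I_y = 10 675 333 mm⁴.
Polar second moment: J = I_x + I_y = 20 400 347 mm⁴.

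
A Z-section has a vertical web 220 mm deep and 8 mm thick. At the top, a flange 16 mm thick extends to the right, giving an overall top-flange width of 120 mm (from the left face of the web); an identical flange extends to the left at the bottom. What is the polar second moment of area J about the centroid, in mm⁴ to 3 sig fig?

J ≈ 6.11 × 10⁷ mm⁴

Break the section into simple shapes (no overlaps), measuring from the bottom-left corner of the bounding box.
Web: 8 × 220, A = 1 760 mm², y = 110 mm, Ī = 7 098 667 mm⁴.
Top flange (beyond web): 112 × 16, A = 1 792 mm², y = 212 mm, Ī = 38 229 mm⁴.
Bottom flange (beyond web): 112 × 16, A = 1 792 mm², y = 8 mm, Ī = 38 229 mm⁴.
Centroid: ȳ = ΣA·y / ΣA = 110 mm.
Transfer each piece to the centroidal x-axis using Ī + A·d² with d = y − 110:
  web: d = 0 mm → contributes +7 098 667 mm⁴
  top flange (beyond web): d = 102 mm → contributes +18 682 197 mm⁴
  bottom flange (beyond web): d = -102 mm → contributes +18 682 197 mm⁴
Total I = 44 463 061 mm⁴.
For the y-axis: x̄ = 116 mm.
Repeating about the centroidal y-axis gives I_y = 16 658 261 mm⁴.
Polar second moment: J = I_x + I_y = 61 121 323 mm⁴.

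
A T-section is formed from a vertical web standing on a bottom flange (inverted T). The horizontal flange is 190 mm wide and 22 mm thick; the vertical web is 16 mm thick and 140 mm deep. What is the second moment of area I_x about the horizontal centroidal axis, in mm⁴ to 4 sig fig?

I_x ≈ 1.340 × 10⁷ mm⁴

Break the section into simple shapes (no overlaps), measuring from the bottom-left corner of the bounding box.
Flange: 190 × 22, A = 4 180 mm², y = 11 mm, Ī = 168 593 mm⁴.
Web: 16 × 140, A = 2 240 mm², y = 92 mm, Ī = 3 658 667 mm⁴.
Centroid: ȳ = ΣA·y / ΣA = 39.2617 mm.
Transfer each piece to the horizontal centroidal axis using Ī + A·d² with d = y − 39.2617:
  flange: d = -28.2617 mm → contributes +3 507 254 mm⁴
  web: d = 52.7383 mm → contributes +9 888 846 mm⁴
Total I = 13 396 100 mm⁴.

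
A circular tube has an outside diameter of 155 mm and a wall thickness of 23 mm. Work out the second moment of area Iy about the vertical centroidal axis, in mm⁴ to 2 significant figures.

Decompose the section into non-overlapping parts with the origin at the bottom-left of its bounding rectangle.
Outer circle: ⌀155, A = 18 869 mm², x = 77.5 mm, Ī = 28 333 269 mm⁴.
Bore (subtracted): ⌀109, A = 9 331 mm², x = 77.5 mm, Ī = 6 929 085 mm⁴.
By symmetry the centroid is at mid-width, x̄ = 77.5 mm.
All pieces are centred on the vertical centroidal axis, so I = ΣĪ (holes subtracted) = 21 404 184 mm⁴.

Iy ≈ 2.1 × 10⁷ mm⁴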